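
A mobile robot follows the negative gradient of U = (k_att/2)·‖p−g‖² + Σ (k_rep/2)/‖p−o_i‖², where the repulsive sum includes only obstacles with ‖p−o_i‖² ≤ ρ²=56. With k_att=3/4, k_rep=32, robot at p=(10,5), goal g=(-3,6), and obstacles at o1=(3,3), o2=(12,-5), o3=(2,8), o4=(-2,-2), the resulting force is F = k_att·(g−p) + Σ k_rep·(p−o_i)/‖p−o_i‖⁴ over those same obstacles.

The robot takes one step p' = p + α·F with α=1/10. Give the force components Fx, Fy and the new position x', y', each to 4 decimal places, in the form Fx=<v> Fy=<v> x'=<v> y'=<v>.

F_att = 3/4·(g−p) = 3/4·(-13,1) = (-9.7500,0.7500)
o1: d²=53 ≤ ρ²=56; F_rep = 32·(7,2)/53² = (0.0797,0.0228)
o2: d²=104 > ρ²=56 → inactive
o3: d²=73 > ρ²=56 → inactive
o4: d²=193 > ρ²=56 → inactive
F = F_att + ΣF_rep = (-9.6703,0.7728)
p' = p + 1/10·F = (9.0330,5.0773)

Fx=-9.6703 Fy=0.7728 x'=9.0330 y'=5.0773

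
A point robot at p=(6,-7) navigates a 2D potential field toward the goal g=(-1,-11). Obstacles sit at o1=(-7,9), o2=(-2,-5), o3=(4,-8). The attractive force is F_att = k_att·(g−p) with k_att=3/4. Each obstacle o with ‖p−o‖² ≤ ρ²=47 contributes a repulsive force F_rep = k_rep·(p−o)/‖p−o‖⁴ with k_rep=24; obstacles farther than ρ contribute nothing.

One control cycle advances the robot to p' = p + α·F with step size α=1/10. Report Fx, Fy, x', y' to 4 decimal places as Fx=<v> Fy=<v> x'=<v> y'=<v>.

F_att = 3/4·(g−p) = 3/4·(-7,-4) = (-5.2500,-3.0000)
o1: d²=425 > ρ²=47 → inactive
o2: d²=68 > ρ²=47 → inactive
o3: d²=5 ≤ ρ²=47; F_rep = 24·(2,1)/5² = (1.9200,0.9600)
F = F_att + ΣF_rep = (-3.3300,-2.0400)
p' = p + 1/10·F = (5.6670,-7.2040)

Fx=-3.3300 Fy=-2.0400 x'=5.6670 y'=-7.2040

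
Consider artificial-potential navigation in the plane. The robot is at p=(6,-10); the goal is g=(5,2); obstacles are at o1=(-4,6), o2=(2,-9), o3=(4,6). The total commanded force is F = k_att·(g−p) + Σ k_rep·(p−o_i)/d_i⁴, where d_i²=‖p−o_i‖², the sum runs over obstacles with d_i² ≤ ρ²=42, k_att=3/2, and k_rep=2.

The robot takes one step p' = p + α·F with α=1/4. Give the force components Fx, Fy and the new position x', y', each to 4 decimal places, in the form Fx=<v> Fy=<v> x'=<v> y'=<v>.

F_att = 3/2·(g−p) = 3/2·(-1,12) = (-1.5000,18.0000)
o1: d²=356 > ρ²=42 → inactive
o2: d²=17 ≤ ρ²=42; F_rep = 2·(4,-1)/17² = (0.0277,-0.0069)
o3: d²=260 > ρ²=42 → inactive
F = F_att + ΣF_rep = (-1.4723,17.9931)
p' = p + 1/4·F = (5.6319,-5.5017)

Fx=-1.4723 Fy=17.9931 x'=5.6319 y'=-5.5017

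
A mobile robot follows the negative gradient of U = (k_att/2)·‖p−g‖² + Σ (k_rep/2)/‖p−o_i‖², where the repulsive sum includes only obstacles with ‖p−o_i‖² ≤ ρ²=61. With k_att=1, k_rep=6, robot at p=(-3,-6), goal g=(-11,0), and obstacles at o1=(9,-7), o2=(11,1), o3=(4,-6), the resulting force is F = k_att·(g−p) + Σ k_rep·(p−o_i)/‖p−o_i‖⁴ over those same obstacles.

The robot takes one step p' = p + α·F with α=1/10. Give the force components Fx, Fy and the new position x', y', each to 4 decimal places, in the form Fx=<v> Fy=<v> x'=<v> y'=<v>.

F_att = 1·(g−p) = 1·(-8,6) = (-8.0000,6.0000)
o1: d²=145 > ρ²=61 → inactive
o2: d²=245 > ρ²=61 → inactive
o3: d²=49 ≤ ρ²=61; F_rep = 6·(-7,0)/49² = (-0.0175,0.0000)
F = F_att + ΣF_rep = (-8.0175,6.0000)
p' = p + 1/10·F = (-3.8017,-5.4000)

Fx=-8.0175 Fy=6.0000 x'=-3.8017 y'=-5.4000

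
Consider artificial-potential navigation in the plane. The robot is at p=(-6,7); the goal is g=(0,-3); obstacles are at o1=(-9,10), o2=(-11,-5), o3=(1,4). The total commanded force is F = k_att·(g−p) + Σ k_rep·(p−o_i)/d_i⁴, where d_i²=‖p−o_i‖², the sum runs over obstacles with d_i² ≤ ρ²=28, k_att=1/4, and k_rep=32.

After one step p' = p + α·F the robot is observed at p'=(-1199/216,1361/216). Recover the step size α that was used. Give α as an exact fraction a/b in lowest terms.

F_att = 1/4·(g−p) = 1/4·(6,-10) = (1.5000,-2.5000)
o1: d²=18 ≤ ρ²=28; F_rep = 32·(3,-3)/18² = (0.2963,-0.2963)
o2: d²=169 > ρ²=28 → inactive
o3: d²=58 > ρ²=28 → inactive
F = F_att + ΣF_rep = (1.7963,-2.7963)
Δp = p'−p = (0.4491,-0.6991); α = Δx/Fx = (97/216) / (97/54) = 1/4
check: Δy/Fy = (-151/216) / (-151/54) = 1/4 ✓

α = 1/4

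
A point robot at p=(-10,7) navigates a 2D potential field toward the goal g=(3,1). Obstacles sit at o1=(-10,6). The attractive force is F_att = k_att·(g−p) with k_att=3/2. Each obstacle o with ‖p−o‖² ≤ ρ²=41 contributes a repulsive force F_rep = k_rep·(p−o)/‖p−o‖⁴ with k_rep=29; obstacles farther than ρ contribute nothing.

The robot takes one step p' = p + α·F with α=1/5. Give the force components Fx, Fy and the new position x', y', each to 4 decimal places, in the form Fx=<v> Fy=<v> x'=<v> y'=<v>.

F_att = 3/2·(g−p) = 3/2·(13,-6) = (19.5000,-9.0000)
o1: d²=1 ≤ ρ²=41; F_rep = 29·(0,1)/1² = (0.0000,29.0000)
F = F_att + ΣF_rep = (19.5000,20.0000)
p' = p + 1/5·F = (-6.1000,11.0000)

Fx=19.5000 Fy=20.0000 x'=-6.1000 y'=11.0000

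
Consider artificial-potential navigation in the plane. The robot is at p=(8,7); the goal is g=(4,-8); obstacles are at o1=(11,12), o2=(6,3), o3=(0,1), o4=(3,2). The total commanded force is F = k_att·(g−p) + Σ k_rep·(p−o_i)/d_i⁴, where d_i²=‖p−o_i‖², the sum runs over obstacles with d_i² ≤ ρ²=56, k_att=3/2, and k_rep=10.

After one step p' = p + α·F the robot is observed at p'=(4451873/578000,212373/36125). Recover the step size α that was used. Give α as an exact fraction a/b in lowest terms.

F_att = 3/2·(g−p) = 3/2·(-4,-15) = (-6.0000,-22.5000)
o1: d²=34 ≤ ρ²=56; F_rep = 10·(-3,-5)/34² = (-0.0260,-0.0433)
o2: d²=20 ≤ ρ²=56; F_rep = 10·(2,4)/20² = (0.0500,0.1000)
o3: d²=100 > ρ²=56 → inactive
o4: d²=50 ≤ ρ²=56; F_rep = 10·(5,5)/50² = (0.0200,0.0200)
F = F_att + ΣF_rep = (-5.9560,-22.4233)
Δp = p'−p = (-0.2978,-1.1212); α = Δx/Fx = (-172127/578000) / (-172127/28900) = 1/20
check: Δy/Fy = (-40502/36125) / (-162008/7225) = 1/20 ✓

α = 1/20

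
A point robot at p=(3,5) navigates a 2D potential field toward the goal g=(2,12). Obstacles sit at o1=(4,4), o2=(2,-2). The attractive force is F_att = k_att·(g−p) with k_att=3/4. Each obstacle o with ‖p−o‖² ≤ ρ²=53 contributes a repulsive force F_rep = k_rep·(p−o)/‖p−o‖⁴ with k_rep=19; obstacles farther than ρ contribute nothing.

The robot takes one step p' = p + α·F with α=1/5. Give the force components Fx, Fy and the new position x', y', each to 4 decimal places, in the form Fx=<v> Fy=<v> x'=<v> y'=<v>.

Fx=-5.4924 Fy=10.0532 x'=1.9015 y'=7.0106

F_att = 3/4·(g−p) = 3/4·(-1,7) = (-0.7500,5.2500)
o1: d²=2 ≤ ρ²=53; F_rep = 19·(-1,1)/2² = (-4.7500,4.7500)
o2: d²=50 ≤ ρ²=53; F_rep = 19·(1,7)/50² = (0.0076,0.0532)
F = F_att + ΣF_rep = (-5.4924,10.0532)
p' = p + 1/5·F = (1.9015,7.0106)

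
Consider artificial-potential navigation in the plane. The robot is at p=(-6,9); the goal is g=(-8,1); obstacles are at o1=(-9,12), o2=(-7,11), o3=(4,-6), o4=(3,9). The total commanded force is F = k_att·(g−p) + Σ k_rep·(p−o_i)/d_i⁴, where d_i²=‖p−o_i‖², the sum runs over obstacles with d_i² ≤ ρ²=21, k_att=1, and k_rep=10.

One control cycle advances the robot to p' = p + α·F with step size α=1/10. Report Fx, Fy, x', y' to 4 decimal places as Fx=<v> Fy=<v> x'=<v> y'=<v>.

Fx=-1.5074 Fy=-8.8926 x'=-6.1507 y'=8.1107

F_att = 1·(g−p) = 1·(-2,-8) = (-2.0000,-8.0000)
o1: d²=18 ≤ ρ²=21; F_rep = 10·(3,-3)/18² = (0.0926,-0.0926)
o2: d²=5 ≤ ρ²=21; F_rep = 10·(1,-2)/5² = (0.4000,-0.8000)
o3: d²=325 > ρ²=21 → inactive
o4: d²=81 > ρ²=21 → inactive
F = F_att + ΣF_rep = (-1.5074,-8.8926)
p' = p + 1/10·F = (-6.1507,8.1107)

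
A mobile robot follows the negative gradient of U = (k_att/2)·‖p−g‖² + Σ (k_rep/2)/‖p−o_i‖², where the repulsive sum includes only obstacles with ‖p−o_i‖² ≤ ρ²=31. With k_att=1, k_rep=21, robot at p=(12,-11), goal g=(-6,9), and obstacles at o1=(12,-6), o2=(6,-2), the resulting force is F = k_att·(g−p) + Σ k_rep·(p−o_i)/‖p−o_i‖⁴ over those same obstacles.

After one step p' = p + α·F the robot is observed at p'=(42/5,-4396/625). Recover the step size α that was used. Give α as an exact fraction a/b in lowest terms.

α = 1/5

F_att = 1·(g−p) = 1·(-18,20) = (-18.0000,20.0000)
o1: d²=25 ≤ ρ²=31; F_rep = 21·(0,-5)/25² = (0.0000,-0.1680)
o2: d²=117 > ρ²=31 → inactive
F = F_att + ΣF_rep = (-18.0000,19.8320)
Δp = p'−p = (-3.6000,3.9664); α = Δx/Fx = (-18/5) / (-18) = 1/5
check: Δy/Fy = (2479/625) / (2479/125) = 1/5 ✓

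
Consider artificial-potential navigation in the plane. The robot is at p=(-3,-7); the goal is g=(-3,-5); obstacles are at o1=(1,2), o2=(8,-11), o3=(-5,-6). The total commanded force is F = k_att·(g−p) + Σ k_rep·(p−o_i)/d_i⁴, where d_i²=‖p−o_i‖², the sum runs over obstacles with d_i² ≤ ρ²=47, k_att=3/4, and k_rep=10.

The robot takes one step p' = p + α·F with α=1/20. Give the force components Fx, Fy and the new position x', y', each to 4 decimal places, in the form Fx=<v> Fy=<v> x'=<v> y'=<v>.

Fx=0.8000 Fy=1.1000 x'=-2.9600 y'=-6.9450

F_att = 3/4·(g−p) = 3/4·(0,2) = (0.0000,1.5000)
o1: d²=97 > ρ²=47 → inactive
o2: d²=137 > ρ²=47 → inactive
o3: d²=5 ≤ ρ²=47; F_rep = 10·(2,-1)/5² = (0.8000,-0.4000)
F = F_att + ΣF_rep = (0.8000,1.1000)
p' = p + 1/20·F = (-2.9600,-6.9450)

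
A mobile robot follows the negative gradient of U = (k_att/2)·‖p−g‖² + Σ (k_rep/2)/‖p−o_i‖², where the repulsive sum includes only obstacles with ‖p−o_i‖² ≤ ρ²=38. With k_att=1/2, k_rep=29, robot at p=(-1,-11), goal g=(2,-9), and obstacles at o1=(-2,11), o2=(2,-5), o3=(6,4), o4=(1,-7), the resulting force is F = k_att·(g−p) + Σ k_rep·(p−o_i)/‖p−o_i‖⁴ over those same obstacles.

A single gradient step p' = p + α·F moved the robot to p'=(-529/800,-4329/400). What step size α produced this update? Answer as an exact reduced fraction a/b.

F_att = 1/2·(g−p) = 1/2·(3,2) = (1.5000,1.0000)
o1: d²=485 > ρ²=38 → inactive
o2: d²=45 > ρ²=38 → inactive
o3: d²=274 > ρ²=38 → inactive
o4: d²=20 ≤ ρ²=38; F_rep = 29·(-2,-4)/20² = (-0.1450,-0.2900)
F = F_att + ΣF_rep = (1.3550,0.7100)
Δp = p'−p = (0.3387,0.1775); α = Δx/Fx = (271/800) / (271/200) = 1/4
check: Δy/Fy = (71/400) / (71/100) = 1/4 ✓

α = 1/4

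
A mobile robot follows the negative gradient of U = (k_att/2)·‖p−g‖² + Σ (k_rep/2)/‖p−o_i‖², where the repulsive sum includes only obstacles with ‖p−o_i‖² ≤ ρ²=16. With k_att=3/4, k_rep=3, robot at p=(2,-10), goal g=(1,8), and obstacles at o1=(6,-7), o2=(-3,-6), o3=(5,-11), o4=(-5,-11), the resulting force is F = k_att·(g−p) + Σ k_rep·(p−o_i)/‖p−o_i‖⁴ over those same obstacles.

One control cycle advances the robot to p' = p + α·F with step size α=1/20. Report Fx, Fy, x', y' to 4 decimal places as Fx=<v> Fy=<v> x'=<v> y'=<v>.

F_att = 3/4·(g−p) = 3/4·(-1,18) = (-0.7500,13.5000)
o1: d²=25 > ρ²=16 → inactive
o2: d²=41 > ρ²=16 → inactive
o3: d²=10 ≤ ρ²=16; F_rep = 3·(-3,1)/10² = (-0.0900,0.0300)
o4: d²=50 > ρ²=16 → inactive
F = F_att + ΣF_rep = (-0.8400,13.5300)
p' = p + 1/20·F = (1.9580,-9.3235)

Fx=-0.8400 Fy=13.5300 x'=1.9580 y'=-9.3235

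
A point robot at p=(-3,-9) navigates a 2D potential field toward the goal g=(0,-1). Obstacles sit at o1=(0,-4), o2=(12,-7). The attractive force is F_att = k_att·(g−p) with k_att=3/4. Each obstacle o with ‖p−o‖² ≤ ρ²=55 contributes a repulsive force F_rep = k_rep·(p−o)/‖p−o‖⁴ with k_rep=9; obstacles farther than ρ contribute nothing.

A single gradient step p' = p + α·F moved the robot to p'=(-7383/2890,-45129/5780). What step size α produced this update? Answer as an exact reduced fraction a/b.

α = 1/5

F_att = 3/4·(g−p) = 3/4·(3,8) = (2.2500,6.0000)
o1: d²=34 ≤ ρ²=55; F_rep = 9·(-3,-5)/34² = (-0.0234,-0.0389)
o2: d²=229 > ρ²=55 → inactive
F = F_att + ΣF_rep = (2.2266,5.9611)
Δp = p'−p = (0.4453,1.1922); α = Δx/Fx = (1287/2890) / (1287/578) = 1/5
check: Δy/Fy = (6891/5780) / (6891/1156) = 1/5 ✓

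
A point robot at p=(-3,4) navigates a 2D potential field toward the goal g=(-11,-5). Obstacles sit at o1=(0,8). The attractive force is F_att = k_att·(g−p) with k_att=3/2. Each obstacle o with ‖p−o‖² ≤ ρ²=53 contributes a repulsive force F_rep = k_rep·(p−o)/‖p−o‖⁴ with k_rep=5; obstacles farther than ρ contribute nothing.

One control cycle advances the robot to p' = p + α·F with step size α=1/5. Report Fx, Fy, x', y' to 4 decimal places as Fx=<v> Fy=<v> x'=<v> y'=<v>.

F_att = 3/2·(g−p) = 3/2·(-8,-9) = (-12.0000,-13.5000)
o1: d²=25 ≤ ρ²=53; F_rep = 5·(-3,-4)/25² = (-0.0240,-0.0320)
F = F_att + ΣF_rep = (-12.0240,-13.5320)
p' = p + 1/5·F = (-5.4048,1.2936)

Fx=-12.0240 Fy=-13.5320 x'=-5.4048 y'=1.2936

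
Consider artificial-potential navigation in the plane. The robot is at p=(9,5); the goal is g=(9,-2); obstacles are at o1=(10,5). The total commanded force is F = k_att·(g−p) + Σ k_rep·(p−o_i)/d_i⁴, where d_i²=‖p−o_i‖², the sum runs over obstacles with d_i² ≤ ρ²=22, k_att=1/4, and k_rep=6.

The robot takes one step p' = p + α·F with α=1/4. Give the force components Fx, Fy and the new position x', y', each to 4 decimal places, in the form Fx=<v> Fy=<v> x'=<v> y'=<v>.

Fx=-6.0000 Fy=-1.7500 x'=7.5000 y'=4.5625

F_att = 1/4·(g−p) = 1/4·(0,-7) = (0.0000,-1.7500)
o1: d²=1 ≤ ρ²=22; F_rep = 6·(-1,0)/1² = (-6.0000,0.0000)
F = F_att + ΣF_rep = (-6.0000,-1.7500)
p' = p + 1/4·F = (7.5000,4.5625)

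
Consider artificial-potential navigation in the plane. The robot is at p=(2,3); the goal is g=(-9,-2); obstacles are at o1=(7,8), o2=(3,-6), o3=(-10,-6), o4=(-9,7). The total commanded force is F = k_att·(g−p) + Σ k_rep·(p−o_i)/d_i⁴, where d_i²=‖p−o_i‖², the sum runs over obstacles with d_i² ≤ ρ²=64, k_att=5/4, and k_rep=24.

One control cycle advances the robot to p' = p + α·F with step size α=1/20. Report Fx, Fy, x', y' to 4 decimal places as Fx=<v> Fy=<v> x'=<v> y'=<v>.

Fx=-13.7980 Fy=-6.2980 x'=1.3101 y'=2.6851

F_att = 5/4·(g−p) = 5/4·(-11,-5) = (-13.7500,-6.2500)
o1: d²=50 ≤ ρ²=64; F_rep = 24·(-5,-5)/50² = (-0.0480,-0.0480)
o2: d²=82 > ρ²=64 → inactive
o3: d²=225 > ρ²=64 → inactive
o4: d²=137 > ρ²=64 → inactive
F = F_att + ΣF_rep = (-13.7980,-6.2980)
p' = p + 1/20·F = (1.3101,2.6851)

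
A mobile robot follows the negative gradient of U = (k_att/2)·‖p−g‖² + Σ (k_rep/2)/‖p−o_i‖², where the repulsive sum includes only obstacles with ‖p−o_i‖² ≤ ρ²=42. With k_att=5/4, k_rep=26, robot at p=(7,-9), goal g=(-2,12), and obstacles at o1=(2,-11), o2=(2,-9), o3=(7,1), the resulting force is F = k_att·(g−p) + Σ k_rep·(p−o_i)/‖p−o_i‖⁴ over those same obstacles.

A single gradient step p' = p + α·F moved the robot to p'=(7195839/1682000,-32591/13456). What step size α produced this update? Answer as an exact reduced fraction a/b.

F_att = 5/4·(g−p) = 5/4·(-9,21) = (-11.2500,26.2500)
o1: d²=29 ≤ ρ²=42; F_rep = 26·(5,2)/29² = (0.1546,0.0618)
o2: d²=25 ≤ ρ²=42; F_rep = 26·(5,0)/25² = (0.2080,0.0000)
o3: d²=100 > ρ²=42 → inactive
F = F_att + ΣF_rep = (-10.8874,26.3118)
Δp = p'−p = (-2.7219,6.5780); α = Δx/Fx = (-4578161/1682000) / (-4578161/420500) = 1/4
check: Δy/Fy = (88513/13456) / (88513/3364) = 1/4 ✓

α = 1/4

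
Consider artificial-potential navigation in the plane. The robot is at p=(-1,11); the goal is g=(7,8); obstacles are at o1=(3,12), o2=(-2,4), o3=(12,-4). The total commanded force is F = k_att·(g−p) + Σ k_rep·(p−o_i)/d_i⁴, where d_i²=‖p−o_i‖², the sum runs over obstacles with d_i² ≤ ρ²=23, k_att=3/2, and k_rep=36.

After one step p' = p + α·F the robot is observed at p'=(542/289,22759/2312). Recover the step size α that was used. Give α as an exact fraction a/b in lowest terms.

F_att = 3/2·(g−p) = 3/2·(8,-3) = (12.0000,-4.5000)
o1: d²=17 ≤ ρ²=23; F_rep = 36·(-4,-1)/17² = (-0.4983,-0.1246)
o2: d²=50 > ρ²=23 → inactive
o3: d²=394 > ρ²=23 → inactive
F = F_att + ΣF_rep = (11.5017,-4.6246)
Δp = p'−p = (2.8754,-1.1561); α = Δx/Fx = (831/289) / (3324/289) = 1/4
check: Δy/Fy = (-2673/2312) / (-2673/578) = 1/4 ✓

α = 1/4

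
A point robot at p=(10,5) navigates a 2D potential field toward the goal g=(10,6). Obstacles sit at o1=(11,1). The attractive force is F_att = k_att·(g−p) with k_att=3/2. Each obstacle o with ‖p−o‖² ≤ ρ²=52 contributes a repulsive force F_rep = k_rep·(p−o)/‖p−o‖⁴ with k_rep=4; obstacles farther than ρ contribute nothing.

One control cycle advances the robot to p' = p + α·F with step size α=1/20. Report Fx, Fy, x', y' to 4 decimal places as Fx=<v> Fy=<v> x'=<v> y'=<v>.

F_att = 3/2·(g−p) = 3/2·(0,1) = (0.0000,1.5000)
o1: d²=17 ≤ ρ²=52; F_rep = 4·(-1,4)/17² = (-0.0138,0.0554)
F = F_att + ΣF_rep = (-0.0138,1.5554)
p' = p + 1/20·F = (9.9993,5.0778)

Fx=-0.0138 Fy=1.5554 x'=9.9993 y'=5.0778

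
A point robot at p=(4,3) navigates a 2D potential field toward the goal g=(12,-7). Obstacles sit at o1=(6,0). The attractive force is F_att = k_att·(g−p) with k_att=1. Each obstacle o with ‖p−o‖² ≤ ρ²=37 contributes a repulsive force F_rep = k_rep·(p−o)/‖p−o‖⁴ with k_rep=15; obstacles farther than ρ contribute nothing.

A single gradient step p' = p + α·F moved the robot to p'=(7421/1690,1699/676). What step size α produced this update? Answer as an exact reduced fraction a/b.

F_att = 1·(g−p) = 1·(8,-10) = (8.0000,-10.0000)
o1: d²=13 ≤ ρ²=37; F_rep = 15·(-2,3)/13² = (-0.1775,0.2663)
F = F_att + ΣF_rep = (7.8225,-9.7337)
Δp = p'−p = (0.3911,-0.4867); α = Δx/Fx = (661/1690) / (1322/169) = 1/20
check: Δy/Fy = (-329/676) / (-1645/169) = 1/20 ✓

α = 1/20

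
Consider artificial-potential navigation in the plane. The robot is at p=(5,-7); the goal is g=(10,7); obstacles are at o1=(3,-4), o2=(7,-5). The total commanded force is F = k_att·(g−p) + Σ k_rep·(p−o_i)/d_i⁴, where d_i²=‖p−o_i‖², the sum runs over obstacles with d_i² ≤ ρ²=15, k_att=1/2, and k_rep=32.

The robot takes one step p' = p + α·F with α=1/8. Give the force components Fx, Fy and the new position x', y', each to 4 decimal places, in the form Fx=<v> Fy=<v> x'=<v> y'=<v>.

Fx=1.8787 Fy=5.4320 x'=5.2348 y'=-6.3210

F_att = 1/2·(g−p) = 1/2·(5,14) = (2.5000,7.0000)
o1: d²=13 ≤ ρ²=15; F_rep = 32·(2,-3)/13² = (0.3787,-0.5680)
o2: d²=8 ≤ ρ²=15; F_rep = 32·(-2,-2)/8² = (-1.0000,-1.0000)
F = F_att + ΣF_rep = (1.8787,5.4320)
p' = p + 1/8·F = (5.2348,-6.3210)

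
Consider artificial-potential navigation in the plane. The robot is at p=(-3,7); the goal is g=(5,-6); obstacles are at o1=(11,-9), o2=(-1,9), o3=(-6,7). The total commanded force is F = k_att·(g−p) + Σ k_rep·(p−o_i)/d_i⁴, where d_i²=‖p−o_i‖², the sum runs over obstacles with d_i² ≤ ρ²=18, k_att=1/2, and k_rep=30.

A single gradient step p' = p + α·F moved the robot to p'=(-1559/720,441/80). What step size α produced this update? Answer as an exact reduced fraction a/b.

F_att = 1/2·(g−p) = 1/2·(8,-13) = (4.0000,-6.5000)
o1: d²=452 > ρ²=18 → inactive
o2: d²=8 ≤ ρ²=18; F_rep = 30·(-2,-2)/8² = (-0.9375,-0.9375)
o3: d²=9 ≤ ρ²=18; F_rep = 30·(3,0)/9² = (1.1111,0.0000)
F = F_att + ΣF_rep = (4.1736,-7.4375)
Δp = p'−p = (0.8347,-1.4875); α = Δx/Fx = (601/720) / (601/144) = 1/5
check: Δy/Fy = (-119/80) / (-119/16) = 1/5 ✓

α = 1/5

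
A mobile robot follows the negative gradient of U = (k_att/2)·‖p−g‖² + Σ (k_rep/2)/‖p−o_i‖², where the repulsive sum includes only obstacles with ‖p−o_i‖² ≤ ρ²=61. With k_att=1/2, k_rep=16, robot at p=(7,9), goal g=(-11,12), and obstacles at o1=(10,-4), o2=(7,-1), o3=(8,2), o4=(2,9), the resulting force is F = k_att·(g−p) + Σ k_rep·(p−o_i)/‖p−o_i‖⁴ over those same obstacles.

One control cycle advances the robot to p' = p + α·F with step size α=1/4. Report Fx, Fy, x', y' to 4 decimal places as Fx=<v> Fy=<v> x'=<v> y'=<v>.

F_att = 1/2·(g−p) = 1/2·(-18,3) = (-9.0000,1.5000)
o1: d²=178 > ρ²=61 → inactive
o2: d²=100 > ρ²=61 → inactive
o3: d²=50 ≤ ρ²=61; F_rep = 16·(-1,7)/50² = (-0.0064,0.0448)
o4: d²=25 ≤ ρ²=61; F_rep = 16·(5,0)/25² = (0.1280,0.0000)
F = F_att + ΣF_rep = (-8.8784,1.5448)
p' = p + 1/4·F = (4.7804,9.3862)

Fx=-8.8784 Fy=1.5448 x'=4.7804 y'=9.3862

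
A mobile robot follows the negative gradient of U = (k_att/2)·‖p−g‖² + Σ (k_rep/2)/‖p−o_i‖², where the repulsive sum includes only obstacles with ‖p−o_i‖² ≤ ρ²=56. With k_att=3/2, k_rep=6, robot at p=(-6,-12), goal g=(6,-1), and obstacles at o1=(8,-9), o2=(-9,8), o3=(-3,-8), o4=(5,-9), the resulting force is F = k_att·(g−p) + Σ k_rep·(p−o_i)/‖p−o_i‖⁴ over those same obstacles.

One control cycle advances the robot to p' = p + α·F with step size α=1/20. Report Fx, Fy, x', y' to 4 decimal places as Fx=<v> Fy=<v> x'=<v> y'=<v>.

Fx=17.9712 Fy=16.4616 x'=-5.1014 y'=-11.1769

F_att = 3/2·(g−p) = 3/2·(12,11) = (18.0000,16.5000)
o1: d²=205 > ρ²=56 → inactive
o2: d²=409 > ρ²=56 → inactive
o3: d²=25 ≤ ρ²=56; F_rep = 6·(-3,-4)/25² = (-0.0288,-0.0384)
o4: d²=130 > ρ²=56 → inactive
F = F_att + ΣF_rep = (17.9712,16.4616)
p' = p + 1/20·F = (-5.1014,-11.1769)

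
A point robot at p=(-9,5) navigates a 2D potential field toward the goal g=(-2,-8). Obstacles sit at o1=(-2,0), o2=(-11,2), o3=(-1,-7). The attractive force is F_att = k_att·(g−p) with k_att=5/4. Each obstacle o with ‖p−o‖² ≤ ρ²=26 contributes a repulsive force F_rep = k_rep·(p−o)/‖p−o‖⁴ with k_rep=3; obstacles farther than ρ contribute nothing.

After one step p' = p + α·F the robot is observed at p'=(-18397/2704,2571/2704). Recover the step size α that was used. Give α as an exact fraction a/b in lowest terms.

α = 1/4

F_att = 5/4·(g−p) = 5/4·(7,-13) = (8.7500,-16.2500)
o1: d²=74 > ρ²=26 → inactive
o2: d²=13 ≤ ρ²=26; F_rep = 3·(2,3)/13² = (0.0355,0.0533)
o3: d²=208 > ρ²=26 → inactive
F = F_att + ΣF_rep = (8.7855,-16.1967)
Δp = p'−p = (2.1964,-4.0492); α = Δx/Fx = (5939/2704) / (5939/676) = 1/4
check: Δy/Fy = (-10949/2704) / (-10949/676) = 1/4 ✓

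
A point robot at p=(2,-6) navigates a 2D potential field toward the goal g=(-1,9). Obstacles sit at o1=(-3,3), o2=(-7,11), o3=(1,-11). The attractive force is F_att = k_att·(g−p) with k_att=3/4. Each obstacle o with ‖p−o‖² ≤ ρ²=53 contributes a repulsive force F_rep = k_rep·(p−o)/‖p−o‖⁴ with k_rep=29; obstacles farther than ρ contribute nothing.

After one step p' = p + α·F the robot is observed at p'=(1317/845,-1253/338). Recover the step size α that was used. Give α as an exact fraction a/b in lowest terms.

α = 1/5

F_att = 3/4·(g−p) = 3/4·(-3,15) = (-2.2500,11.2500)
o1: d²=106 > ρ²=53 → inactive
o2: d²=370 > ρ²=53 → inactive
o3: d²=26 ≤ ρ²=53; F_rep = 29·(1,5)/26² = (0.0429,0.2145)
F = F_att + ΣF_rep = (-2.2071,11.4645)
Δp = p'−p = (-0.4414,2.2929); α = Δx/Fx = (-373/845) / (-373/169) = 1/5
check: Δy/Fy = (775/338) / (3875/338) = 1/5 ✓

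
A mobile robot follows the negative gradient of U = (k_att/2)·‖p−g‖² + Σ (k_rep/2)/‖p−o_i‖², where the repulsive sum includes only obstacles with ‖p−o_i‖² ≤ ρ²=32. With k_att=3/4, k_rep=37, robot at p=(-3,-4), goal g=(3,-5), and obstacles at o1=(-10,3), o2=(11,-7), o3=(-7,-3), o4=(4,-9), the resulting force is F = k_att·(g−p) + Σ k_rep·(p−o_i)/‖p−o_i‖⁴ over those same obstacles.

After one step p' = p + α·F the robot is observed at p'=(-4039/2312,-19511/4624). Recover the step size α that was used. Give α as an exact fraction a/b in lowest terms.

α = 1/4

F_att = 3/4·(g−p) = 3/4·(6,-1) = (4.5000,-0.7500)
o1: d²=98 > ρ²=32 → inactive
o2: d²=205 > ρ²=32 → inactive
o3: d²=17 ≤ ρ²=32; F_rep = 37·(4,-1)/17² = (0.5121,-0.1280)
o4: d²=74 > ρ²=32 → inactive
F = F_att + ΣF_rep = (5.0121,-0.8780)
Δp = p'−p = (1.2530,-0.2195); α = Δx/Fx = (2897/2312) / (2897/578) = 1/4
check: Δy/Fy = (-1015/4624) / (-1015/1156) = 1/4 ✓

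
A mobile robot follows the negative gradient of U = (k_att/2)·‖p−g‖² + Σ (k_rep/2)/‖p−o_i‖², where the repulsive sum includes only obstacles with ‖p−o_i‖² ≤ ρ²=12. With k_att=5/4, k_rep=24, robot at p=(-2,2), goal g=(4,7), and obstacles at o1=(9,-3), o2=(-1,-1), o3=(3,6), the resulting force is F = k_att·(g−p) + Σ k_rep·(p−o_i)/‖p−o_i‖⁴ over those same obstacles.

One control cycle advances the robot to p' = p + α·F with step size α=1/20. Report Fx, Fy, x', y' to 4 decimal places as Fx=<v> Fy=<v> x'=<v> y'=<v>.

F_att = 5/4·(g−p) = 5/4·(6,5) = (7.5000,6.2500)
o1: d²=146 > ρ²=12 → inactive
o2: d²=10 ≤ ρ²=12; F_rep = 24·(-1,3)/10² = (-0.2400,0.7200)
o3: d²=41 > ρ²=12 → inactive
F = F_att + ΣF_rep = (7.2600,6.9700)
p' = p + 1/20·F = (-1.6370,2.3485)

Fx=7.2600 Fy=6.9700 x'=-1.6370 y'=2.3485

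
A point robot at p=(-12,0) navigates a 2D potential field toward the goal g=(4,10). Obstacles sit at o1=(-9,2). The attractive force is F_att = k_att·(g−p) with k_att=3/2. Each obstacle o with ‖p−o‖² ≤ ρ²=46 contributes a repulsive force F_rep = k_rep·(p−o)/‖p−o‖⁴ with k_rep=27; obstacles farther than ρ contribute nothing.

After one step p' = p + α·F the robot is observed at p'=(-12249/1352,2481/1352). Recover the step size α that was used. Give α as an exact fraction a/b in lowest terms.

α = 1/8

F_att = 3/2·(g−p) = 3/2·(16,10) = (24.0000,15.0000)
o1: d²=13 ≤ ρ²=46; F_rep = 27·(-3,-2)/13² = (-0.4793,-0.3195)
F = F_att + ΣF_rep = (23.5207,14.6805)
Δp = p'−p = (2.9401,1.8351); α = Δx/Fx = (3975/1352) / (3975/169) = 1/8
check: Δy/Fy = (2481/1352) / (2481/169) = 1/8 ✓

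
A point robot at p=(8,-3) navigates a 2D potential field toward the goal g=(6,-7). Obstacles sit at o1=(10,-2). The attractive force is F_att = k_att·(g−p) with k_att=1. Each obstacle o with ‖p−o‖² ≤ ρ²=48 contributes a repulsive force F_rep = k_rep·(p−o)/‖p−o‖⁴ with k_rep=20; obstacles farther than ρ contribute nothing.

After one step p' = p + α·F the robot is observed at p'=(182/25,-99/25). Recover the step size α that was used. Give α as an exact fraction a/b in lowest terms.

α = 1/5

F_att = 1·(g−p) = 1·(-2,-4) = (-2.0000,-4.0000)
o1: d²=5 ≤ ρ²=48; F_rep = 20·(-2,-1)/5² = (-1.6000,-0.8000)
F = F_att + ΣF_rep = (-3.6000,-4.8000)
Δp = p'−p = (-0.7200,-0.9600); α = Δx/Fx = (-18/25) / (-18/5) = 1/5
check: Δy/Fy = (-24/25) / (-24/5) = 1/5 ✓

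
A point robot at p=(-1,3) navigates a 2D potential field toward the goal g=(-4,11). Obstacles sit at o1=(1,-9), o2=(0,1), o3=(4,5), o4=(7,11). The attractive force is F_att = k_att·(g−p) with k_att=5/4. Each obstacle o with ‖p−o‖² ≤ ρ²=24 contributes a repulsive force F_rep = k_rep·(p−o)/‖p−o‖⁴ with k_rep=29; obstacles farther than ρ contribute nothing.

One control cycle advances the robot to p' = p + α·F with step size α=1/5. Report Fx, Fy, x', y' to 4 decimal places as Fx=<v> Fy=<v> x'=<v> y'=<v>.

Fx=-4.9100 Fy=12.3200 x'=-1.9820 y'=5.4640

F_att = 5/4·(g−p) = 5/4·(-3,8) = (-3.7500,10.0000)
o1: d²=148 > ρ²=24 → inactive
o2: d²=5 ≤ ρ²=24; F_rep = 29·(-1,2)/5² = (-1.1600,2.3200)
o3: d²=29 > ρ²=24 → inactive
o4: d²=128 > ρ²=24 → inactive
F = F_att + ΣF_rep = (-4.9100,12.3200)
p' = p + 1/5·F = (-1.9820,5.4640)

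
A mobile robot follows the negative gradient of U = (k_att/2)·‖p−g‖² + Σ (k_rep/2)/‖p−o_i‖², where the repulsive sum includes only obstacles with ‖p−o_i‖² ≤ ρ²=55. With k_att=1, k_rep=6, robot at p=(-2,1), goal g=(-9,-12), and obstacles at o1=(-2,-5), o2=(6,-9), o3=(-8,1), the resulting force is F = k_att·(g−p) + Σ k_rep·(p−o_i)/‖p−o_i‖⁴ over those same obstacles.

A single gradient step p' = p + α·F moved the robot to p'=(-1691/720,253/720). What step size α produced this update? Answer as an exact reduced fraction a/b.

α = 1/20

F_att = 1·(g−p) = 1·(-7,-13) = (-7.0000,-13.0000)
o1: d²=36 ≤ ρ²=55; F_rep = 6·(0,6)/36² = (0.0000,0.0278)
o2: d²=164 > ρ²=55 → inactive
o3: d²=36 ≤ ρ²=55; F_rep = 6·(6,0)/36² = (0.0278,0.0000)
F = F_att + ΣF_rep = (-6.9722,-12.9722)
Δp = p'−p = (-0.3486,-0.6486); α = Δx/Fx = (-251/720) / (-251/36) = 1/20
check: Δy/Fy = (-467/720) / (-467/36) = 1/20 ✓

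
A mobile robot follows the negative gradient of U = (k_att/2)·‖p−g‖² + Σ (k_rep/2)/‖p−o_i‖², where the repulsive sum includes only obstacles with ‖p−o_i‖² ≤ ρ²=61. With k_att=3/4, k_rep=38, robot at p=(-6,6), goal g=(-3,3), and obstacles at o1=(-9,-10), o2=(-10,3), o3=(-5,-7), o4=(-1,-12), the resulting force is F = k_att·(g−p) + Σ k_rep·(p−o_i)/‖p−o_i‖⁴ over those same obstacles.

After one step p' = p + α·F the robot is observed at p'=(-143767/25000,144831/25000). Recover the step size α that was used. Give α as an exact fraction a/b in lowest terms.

α = 1/10

F_att = 3/4·(g−p) = 3/4·(3,-3) = (2.2500,-2.2500)
o1: d²=265 > ρ²=61 → inactive
o2: d²=25 ≤ ρ²=61; F_rep = 38·(4,3)/25² = (0.2432,0.1824)
o3: d²=170 > ρ²=61 → inactive
o4: d²=349 > ρ²=61 → inactive
F = F_att + ΣF_rep = (2.4932,-2.0676)
Δp = p'−p = (0.2493,-0.2068); α = Δx/Fx = (6233/25000) / (6233/2500) = 1/10
check: Δy/Fy = (-5169/25000) / (-5169/2500) = 1/10 ✓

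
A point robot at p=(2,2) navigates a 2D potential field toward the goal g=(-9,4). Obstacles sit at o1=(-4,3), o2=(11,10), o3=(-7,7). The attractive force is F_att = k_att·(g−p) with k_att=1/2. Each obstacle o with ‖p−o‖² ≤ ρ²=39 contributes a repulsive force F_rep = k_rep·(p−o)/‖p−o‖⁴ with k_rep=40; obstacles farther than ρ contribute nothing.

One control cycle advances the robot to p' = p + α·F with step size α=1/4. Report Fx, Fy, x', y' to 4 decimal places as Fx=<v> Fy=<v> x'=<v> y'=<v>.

Fx=-5.3247 Fy=0.9708 x'=0.6688 y'=2.2427

F_att = 1/2·(g−p) = 1/2·(-11,2) = (-5.5000,1.0000)
o1: d²=37 ≤ ρ²=39; F_rep = 40·(6,-1)/37² = (0.1753,-0.0292)
o2: d²=145 > ρ²=39 → inactive
o3: d²=106 > ρ²=39 → inactive
F = F_att + ΣF_rep = (-5.3247,0.9708)
p' = p + 1/4·F = (0.6688,2.2427)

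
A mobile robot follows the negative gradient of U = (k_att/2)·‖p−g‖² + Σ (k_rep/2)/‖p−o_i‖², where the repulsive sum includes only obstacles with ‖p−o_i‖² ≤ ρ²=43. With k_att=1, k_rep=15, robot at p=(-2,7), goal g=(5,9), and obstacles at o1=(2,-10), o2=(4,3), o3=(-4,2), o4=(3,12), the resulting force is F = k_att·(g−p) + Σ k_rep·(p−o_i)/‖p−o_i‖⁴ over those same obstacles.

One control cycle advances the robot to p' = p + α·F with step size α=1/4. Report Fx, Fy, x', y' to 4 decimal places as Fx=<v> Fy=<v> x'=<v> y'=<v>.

F_att = 1·(g−p) = 1·(7,2) = (7.0000,2.0000)
o1: d²=305 > ρ²=43 → inactive
o2: d²=52 > ρ²=43 → inactive
o3: d²=29 ≤ ρ²=43; F_rep = 15·(2,5)/29² = (0.0357,0.0892)
o4: d²=50 > ρ²=43 → inactive
F = F_att + ΣF_rep = (7.0357,2.0892)
p' = p + 1/4·F = (-0.2411,7.5223)

Fx=7.0357 Fy=2.0892 x'=-0.2411 y'=7.5223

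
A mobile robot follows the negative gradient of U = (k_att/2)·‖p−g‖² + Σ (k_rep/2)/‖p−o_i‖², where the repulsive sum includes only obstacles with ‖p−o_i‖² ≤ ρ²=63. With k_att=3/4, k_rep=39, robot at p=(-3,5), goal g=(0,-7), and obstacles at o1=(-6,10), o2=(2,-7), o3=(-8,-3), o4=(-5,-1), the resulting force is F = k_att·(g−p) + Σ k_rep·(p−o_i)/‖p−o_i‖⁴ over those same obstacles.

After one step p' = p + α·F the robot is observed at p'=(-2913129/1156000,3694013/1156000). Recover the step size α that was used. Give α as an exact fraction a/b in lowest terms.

F_att = 3/4·(g−p) = 3/4·(3,-12) = (2.2500,-9.0000)
o1: d²=34 ≤ ρ²=63; F_rep = 39·(3,-5)/34² = (0.1012,-0.1687)
o2: d²=169 > ρ²=63 → inactive
o3: d²=89 > ρ²=63 → inactive
o4: d²=40 ≤ ρ²=63; F_rep = 39·(2,6)/40² = (0.0488,0.1462)
F = F_att + ΣF_rep = (2.4000,-9.0224)
Δp = p'−p = (0.4800,-1.8045); α = Δx/Fx = (554871/1156000) / (554871/231200) = 1/5
check: Δy/Fy = (-2085987/1156000) / (-2085987/231200) = 1/5 ✓

α = 1/5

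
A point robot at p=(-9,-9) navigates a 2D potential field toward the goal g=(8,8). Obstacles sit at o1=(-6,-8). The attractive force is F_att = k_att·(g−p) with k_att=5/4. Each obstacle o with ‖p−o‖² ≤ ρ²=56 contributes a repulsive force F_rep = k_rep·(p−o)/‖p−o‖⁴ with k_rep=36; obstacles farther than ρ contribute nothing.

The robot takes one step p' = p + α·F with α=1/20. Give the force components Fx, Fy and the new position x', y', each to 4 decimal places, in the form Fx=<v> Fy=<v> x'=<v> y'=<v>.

Fx=20.1700 Fy=20.8900 x'=-7.9915 y'=-7.9555

F_att = 5/4·(g−p) = 5/4·(17,17) = (21.2500,21.2500)
o1: d²=10 ≤ ρ²=56; F_rep = 36·(-3,-1)/10² = (-1.0800,-0.3600)
F = F_att + ΣF_rep = (20.1700,20.8900)
p' = p + 1/20·F = (-7.9915,-7.9555)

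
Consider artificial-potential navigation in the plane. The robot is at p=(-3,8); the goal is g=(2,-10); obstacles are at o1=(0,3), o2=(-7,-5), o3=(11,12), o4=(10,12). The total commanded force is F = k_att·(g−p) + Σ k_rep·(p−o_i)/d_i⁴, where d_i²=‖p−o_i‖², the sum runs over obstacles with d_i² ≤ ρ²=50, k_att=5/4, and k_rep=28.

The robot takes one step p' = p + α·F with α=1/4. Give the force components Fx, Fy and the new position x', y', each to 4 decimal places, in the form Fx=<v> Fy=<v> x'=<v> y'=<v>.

F_att = 5/4·(g−p) = 5/4·(5,-18) = (6.2500,-22.5000)
o1: d²=34 ≤ ρ²=50; F_rep = 28·(-3,5)/34² = (-0.0727,0.1211)
o2: d²=185 > ρ²=50 → inactive
o3: d²=212 > ρ²=50 → inactive
o4: d²=185 > ρ²=50 → inactive
F = F_att + ΣF_rep = (6.1773,-22.3789)
p' = p + 1/4·F = (-1.4557,2.4053)

Fx=6.1773 Fy=-22.3789 x'=-1.4557 y'=2.4053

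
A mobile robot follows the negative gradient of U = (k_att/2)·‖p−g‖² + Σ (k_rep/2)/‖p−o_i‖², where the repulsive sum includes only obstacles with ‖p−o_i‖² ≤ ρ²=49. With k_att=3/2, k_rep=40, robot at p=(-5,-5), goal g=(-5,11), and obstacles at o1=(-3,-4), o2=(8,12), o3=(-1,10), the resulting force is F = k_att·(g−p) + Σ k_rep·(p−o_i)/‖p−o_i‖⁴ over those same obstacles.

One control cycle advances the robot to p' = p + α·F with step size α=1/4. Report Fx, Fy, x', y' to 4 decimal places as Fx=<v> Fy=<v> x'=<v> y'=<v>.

F_att = 3/2·(g−p) = 3/2·(0,16) = (0.0000,24.0000)
o1: d²=5 ≤ ρ²=49; F_rep = 40·(-2,-1)/5² = (-3.2000,-1.6000)
o2: d²=458 > ρ²=49 → inactive
o3: d²=241 > ρ²=49 → inactive
F = F_att + ΣF_rep = (-3.2000,22.4000)
p' = p + 1/4·F = (-5.8000,0.6000)

Fx=-3.2000 Fy=22.4000 x'=-5.8000 y'=0.6000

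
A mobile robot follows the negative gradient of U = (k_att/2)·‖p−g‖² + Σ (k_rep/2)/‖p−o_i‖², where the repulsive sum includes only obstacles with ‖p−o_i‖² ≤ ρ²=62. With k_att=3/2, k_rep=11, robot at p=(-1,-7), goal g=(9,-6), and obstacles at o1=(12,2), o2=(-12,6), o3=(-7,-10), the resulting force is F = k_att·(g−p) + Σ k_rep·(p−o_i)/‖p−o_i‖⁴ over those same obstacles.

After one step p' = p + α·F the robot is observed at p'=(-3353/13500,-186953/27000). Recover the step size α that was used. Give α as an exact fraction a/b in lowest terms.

α = 1/20

F_att = 3/2·(g−p) = 3/2·(10,1) = (15.0000,1.5000)
o1: d²=250 > ρ²=62 → inactive
o2: d²=290 > ρ²=62 → inactive
o3: d²=45 ≤ ρ²=62; F_rep = 11·(6,3)/45² = (0.0326,0.0163)
F = F_att + ΣF_rep = (15.0326,1.5163)
Δp = p'−p = (0.7516,0.0758); α = Δx/Fx = (10147/13500) / (10147/675) = 1/20
check: Δy/Fy = (2047/27000) / (2047/1350) = 1/20 ✓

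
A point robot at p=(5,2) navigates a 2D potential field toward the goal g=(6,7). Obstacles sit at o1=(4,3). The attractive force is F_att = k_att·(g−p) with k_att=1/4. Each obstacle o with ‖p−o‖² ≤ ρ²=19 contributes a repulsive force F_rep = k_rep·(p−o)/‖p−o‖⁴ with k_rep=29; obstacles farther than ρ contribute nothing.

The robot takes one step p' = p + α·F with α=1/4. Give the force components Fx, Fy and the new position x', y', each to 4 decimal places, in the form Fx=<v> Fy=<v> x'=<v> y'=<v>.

F_att = 1/4·(g−p) = 1/4·(1,5) = (0.2500,1.2500)
o1: d²=2 ≤ ρ²=19; F_rep = 29·(1,-1)/2² = (7.2500,-7.2500)
F = F_att + ΣF_rep = (7.5000,-6.0000)
p' = p + 1/4·F = (6.8750,0.5000)

Fx=7.5000 Fy=-6.0000 x'=6.8750 y'=0.5000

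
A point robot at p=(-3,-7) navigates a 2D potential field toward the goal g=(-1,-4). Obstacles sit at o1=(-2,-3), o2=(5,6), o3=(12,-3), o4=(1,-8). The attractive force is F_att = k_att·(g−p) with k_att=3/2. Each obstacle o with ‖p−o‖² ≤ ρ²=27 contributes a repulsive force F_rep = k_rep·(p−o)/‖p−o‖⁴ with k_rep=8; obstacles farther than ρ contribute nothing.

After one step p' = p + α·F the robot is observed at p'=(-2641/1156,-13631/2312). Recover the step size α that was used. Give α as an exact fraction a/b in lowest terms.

F_att = 3/2·(g−p) = 3/2·(2,3) = (3.0000,4.5000)
o1: d²=17 ≤ ρ²=27; F_rep = 8·(-1,-4)/17² = (-0.0277,-0.1107)
o2: d²=233 > ρ²=27 → inactive
o3: d²=241 > ρ²=27 → inactive
o4: d²=17 ≤ ρ²=27; F_rep = 8·(-4,1)/17² = (-0.1107,0.0277)
F = F_att + ΣF_rep = (2.8616,4.4170)
Δp = p'−p = (0.7154,1.1042); α = Δx/Fx = (827/1156) / (827/289) = 1/4
check: Δy/Fy = (2553/2312) / (2553/578) = 1/4 ✓

α = 1/4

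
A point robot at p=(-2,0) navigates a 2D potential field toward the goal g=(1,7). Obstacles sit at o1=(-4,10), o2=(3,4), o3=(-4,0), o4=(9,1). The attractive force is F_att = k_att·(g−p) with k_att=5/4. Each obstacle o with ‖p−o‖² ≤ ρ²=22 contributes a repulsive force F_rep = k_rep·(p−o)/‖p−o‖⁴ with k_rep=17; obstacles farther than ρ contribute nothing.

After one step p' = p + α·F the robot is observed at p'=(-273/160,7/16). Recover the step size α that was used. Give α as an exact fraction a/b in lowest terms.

F_att = 5/4·(g−p) = 5/4·(3,7) = (3.7500,8.7500)
o1: d²=104 > ρ²=22 → inactive
o2: d²=41 > ρ²=22 → inactive
o3: d²=4 ≤ ρ²=22; F_rep = 17·(2,0)/4² = (2.1250,0.0000)
o4: d²=122 > ρ²=22 → inactive
F = F_att + ΣF_rep = (5.8750,8.7500)
Δp = p'−p = (0.2938,0.4375); α = Δx/Fx = (47/160) / (47/8) = 1/20
check: Δy/Fy = (7/16) / (35/4) = 1/20 ✓

α = 1/20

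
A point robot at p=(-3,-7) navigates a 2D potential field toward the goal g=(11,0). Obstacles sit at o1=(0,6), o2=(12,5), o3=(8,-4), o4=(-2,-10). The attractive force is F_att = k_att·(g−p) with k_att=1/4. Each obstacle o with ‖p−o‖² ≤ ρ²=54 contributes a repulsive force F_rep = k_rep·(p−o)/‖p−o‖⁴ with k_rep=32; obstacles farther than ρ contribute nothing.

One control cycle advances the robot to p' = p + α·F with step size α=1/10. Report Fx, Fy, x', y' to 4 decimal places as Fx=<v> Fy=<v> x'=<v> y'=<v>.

Fx=3.1800 Fy=2.7100 x'=-2.6820 y'=-6.7290

F_att = 1/4·(g−p) = 1/4·(14,7) = (3.5000,1.7500)
o1: d²=178 > ρ²=54 → inactive
o2: d²=369 > ρ²=54 → inactive
o3: d²=130 > ρ²=54 → inactive
o4: d²=10 ≤ ρ²=54; F_rep = 32·(-1,3)/10² = (-0.3200,0.9600)
F = F_att + ΣF_rep = (3.1800,2.7100)
p' = p + 1/10·F = (-2.6820,-6.7290)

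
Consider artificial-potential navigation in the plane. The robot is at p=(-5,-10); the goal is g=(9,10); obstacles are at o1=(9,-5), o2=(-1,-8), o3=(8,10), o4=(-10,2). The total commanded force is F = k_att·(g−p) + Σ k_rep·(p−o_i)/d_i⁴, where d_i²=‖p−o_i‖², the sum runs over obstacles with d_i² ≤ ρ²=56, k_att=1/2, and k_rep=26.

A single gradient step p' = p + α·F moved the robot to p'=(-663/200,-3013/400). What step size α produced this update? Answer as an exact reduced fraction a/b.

α = 1/4

F_att = 1/2·(g−p) = 1/2·(14,20) = (7.0000,10.0000)
o1: d²=221 > ρ²=56 → inactive
o2: d²=20 ≤ ρ²=56; F_rep = 26·(-4,-2)/20² = (-0.2600,-0.1300)
o3: d²=569 > ρ²=56 → inactive
o4: d²=169 > ρ²=56 → inactive
F = F_att + ΣF_rep = (6.7400,9.8700)
Δp = p'−p = (1.6850,2.4675); α = Δx/Fx = (337/200) / (337/50) = 1/4
check: Δy/Fy = (987/400) / (987/100) = 1/4 ✓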